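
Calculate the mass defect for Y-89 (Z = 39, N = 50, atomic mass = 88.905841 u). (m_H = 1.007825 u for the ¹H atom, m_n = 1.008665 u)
Δm = Z·m_H + N·m_n − M = 0.8326 u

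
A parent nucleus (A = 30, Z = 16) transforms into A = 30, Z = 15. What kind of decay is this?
ΔA = 0, ΔZ = -1 ⇒ beta-plus decay (β⁺) or electron capture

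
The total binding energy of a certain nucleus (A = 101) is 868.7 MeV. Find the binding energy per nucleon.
B.E./A = 868.7/101 = 8.601 MeV/nucleon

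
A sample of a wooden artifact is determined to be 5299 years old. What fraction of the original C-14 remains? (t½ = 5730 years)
N/N₀ = (1/2)^(t/t½) = 0.5268 = 52.7%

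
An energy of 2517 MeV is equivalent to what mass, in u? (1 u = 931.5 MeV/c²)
m = E/c² = 2.702 u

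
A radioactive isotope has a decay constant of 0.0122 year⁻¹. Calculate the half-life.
t½ = ln(2)/λ = 56.82 years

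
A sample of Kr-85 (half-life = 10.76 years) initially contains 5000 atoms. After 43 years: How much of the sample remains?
N = N₀(1/2)^(t/t½) = 313.3 atoms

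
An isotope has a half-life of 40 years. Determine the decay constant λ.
λ = ln(2)/t½ = 0.01733 year⁻¹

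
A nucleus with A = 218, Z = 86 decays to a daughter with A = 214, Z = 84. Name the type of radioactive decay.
ΔA = -4, ΔZ = -2 ⇒ alpha decay (α)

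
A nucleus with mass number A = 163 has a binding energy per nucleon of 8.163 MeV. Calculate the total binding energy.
B.E. = 8.163 × 163 = 1331 MeV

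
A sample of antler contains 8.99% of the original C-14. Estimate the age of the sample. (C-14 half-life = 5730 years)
Age = t½ × log₂(1/ratio) = 19910 years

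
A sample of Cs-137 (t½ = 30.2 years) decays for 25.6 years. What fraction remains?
N/N₀ = (1/2)^(t/t½) = 0.5557 = 55.6%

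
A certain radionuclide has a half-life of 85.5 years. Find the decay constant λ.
λ = ln(2)/t½ = 0.008107 year⁻¹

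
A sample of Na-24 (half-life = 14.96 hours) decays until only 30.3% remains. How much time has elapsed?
t = t½ × log₂(N₀/N) = 25.77 hours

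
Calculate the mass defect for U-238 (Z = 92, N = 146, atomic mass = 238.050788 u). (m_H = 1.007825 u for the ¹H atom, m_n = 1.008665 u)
Δm = Z·m_H + N·m_n − M = 1.934 u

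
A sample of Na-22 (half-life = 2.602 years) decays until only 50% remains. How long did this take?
t = t½ × log₂(N₀/N) = 2.602 years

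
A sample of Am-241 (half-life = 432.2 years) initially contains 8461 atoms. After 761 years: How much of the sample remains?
N = N₀(1/2)^(t/t½) = 2497 atoms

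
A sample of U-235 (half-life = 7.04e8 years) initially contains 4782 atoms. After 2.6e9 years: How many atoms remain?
N = N₀(1/2)^(t/t½) = 369.7 atoms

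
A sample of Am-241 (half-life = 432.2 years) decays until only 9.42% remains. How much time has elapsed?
t = t½ × log₂(N₀/N) = 1473 years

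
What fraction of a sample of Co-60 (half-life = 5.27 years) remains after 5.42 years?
N/N₀ = (1/2)^(t/t½) = 0.4902 = 49%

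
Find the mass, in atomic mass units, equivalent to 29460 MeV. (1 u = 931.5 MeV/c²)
m = E/c² = 31.63 u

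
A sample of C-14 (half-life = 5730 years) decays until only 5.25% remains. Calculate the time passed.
t = t½ × log₂(N₀/N) = 24360 years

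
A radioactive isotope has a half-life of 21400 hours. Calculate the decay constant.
λ = ln(2)/t½ = 3.239e-5 hour⁻¹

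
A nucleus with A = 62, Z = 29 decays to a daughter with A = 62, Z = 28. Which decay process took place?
ΔA = 0, ΔZ = -1 ⇒ beta-plus decay (β⁺) or electron capture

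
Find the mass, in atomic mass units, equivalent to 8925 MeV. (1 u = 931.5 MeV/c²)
m = E/c² = 9.581 u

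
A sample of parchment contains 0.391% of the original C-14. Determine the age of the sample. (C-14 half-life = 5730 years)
Age = t½ × log₂(1/ratio) = 45830 years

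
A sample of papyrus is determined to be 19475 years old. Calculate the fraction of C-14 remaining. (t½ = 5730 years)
N/N₀ = (1/2)^(t/t½) = 0.09481 = 9.48%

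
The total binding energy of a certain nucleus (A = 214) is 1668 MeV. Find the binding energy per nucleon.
B.E./A = 1668/214 = 7.794 MeV/nucleon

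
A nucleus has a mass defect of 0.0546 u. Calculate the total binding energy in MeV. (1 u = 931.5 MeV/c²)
B.E. = Δm × 931.5 = 50.86 MeV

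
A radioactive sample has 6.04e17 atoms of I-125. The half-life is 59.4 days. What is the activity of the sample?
A = λN = 7.048e15 decays/day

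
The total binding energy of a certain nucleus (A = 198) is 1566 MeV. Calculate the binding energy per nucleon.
B.E./A = 1566/198 = 7.909 MeV/nucleon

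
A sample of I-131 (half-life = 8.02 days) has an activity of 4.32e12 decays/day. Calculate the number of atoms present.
N = A/λ = 4.998e13 atoms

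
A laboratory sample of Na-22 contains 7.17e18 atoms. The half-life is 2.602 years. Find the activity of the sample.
A = λN = 1.91e18 decays/year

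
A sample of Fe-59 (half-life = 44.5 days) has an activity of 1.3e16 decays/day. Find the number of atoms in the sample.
N = A/λ = 8.346e17 atoms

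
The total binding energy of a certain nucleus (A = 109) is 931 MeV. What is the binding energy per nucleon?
B.E./A = 931/109 = 8.541 MeV/nucleon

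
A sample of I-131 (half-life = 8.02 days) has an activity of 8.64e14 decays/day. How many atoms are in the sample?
N = A/λ = 9.997e15 atoms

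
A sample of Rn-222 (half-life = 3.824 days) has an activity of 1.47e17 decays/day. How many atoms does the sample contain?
N = A/λ = 8.11e17 atoms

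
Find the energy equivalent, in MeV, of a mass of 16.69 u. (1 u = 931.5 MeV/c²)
E = mc² = 15550 MeV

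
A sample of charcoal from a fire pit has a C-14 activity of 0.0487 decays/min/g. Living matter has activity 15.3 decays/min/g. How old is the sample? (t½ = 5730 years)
Age = t½ × log₂(A₀/A) = 47530 years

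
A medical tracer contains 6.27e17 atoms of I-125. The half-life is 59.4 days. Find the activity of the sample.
A = λN = 7.317e15 decays/day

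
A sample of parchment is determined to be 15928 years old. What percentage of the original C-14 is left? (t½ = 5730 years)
N/N₀ = (1/2)^(t/t½) = 0.1456 = 14.6%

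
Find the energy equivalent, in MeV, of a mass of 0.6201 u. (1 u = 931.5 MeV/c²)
E = mc² = 577.6 MeV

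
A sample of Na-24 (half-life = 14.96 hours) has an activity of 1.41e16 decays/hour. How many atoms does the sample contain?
N = A/λ = 3.043e17 atoms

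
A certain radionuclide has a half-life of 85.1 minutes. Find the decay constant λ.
λ = ln(2)/t½ = 0.008145 minute⁻¹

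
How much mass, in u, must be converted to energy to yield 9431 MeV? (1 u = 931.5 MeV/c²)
m = E/c² = 10.12 u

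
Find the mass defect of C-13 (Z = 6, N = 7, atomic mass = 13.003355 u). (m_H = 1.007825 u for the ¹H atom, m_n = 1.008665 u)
Δm = Z·m_H + N·m_n − M = 0.1043 u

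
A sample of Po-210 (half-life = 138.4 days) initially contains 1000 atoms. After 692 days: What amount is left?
N = N₀(1/2)^(t/t½) = 31.25 atoms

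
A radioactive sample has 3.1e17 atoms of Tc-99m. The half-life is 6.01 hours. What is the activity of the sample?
A = λN = 3.575e16 decays/hour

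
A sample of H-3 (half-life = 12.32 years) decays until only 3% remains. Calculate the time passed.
t = t½ × log₂(N₀/N) = 62.33 years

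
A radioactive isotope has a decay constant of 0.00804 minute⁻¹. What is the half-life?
t½ = ln(2)/λ = 86.21 minutes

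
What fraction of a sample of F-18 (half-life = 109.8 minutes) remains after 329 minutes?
N/N₀ = (1/2)^(t/t½) = 0.1253 = 12.5%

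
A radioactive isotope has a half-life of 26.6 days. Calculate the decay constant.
λ = ln(2)/t½ = 0.02606 day⁻¹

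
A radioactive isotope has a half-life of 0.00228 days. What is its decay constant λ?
λ = ln(2)/t½ = 304 day⁻¹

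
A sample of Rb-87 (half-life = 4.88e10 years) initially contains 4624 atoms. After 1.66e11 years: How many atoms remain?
N = N₀(1/2)^(t/t½) = 437.5 atoms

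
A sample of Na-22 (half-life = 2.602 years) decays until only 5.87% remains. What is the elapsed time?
t = t½ × log₂(N₀/N) = 10.64 years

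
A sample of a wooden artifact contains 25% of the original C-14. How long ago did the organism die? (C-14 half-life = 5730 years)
Age = t½ × log₂(1/ratio) = 11460 years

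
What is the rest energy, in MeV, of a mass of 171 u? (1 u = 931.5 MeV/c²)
E = mc² = 1.593e5 MeV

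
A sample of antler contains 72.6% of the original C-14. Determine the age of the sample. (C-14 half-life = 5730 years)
Age = t½ × log₂(1/ratio) = 2647 years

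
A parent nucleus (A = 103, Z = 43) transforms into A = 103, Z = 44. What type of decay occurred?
ΔA = 0, ΔZ = +1 ⇒ beta-minus decay (β⁻)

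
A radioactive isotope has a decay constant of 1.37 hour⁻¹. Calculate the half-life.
t½ = ln(2)/λ = 0.5059 hours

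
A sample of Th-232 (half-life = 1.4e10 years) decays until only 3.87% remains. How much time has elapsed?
t = t½ × log₂(N₀/N) = 6.568e10 years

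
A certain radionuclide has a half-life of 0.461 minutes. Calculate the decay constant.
λ = ln(2)/t½ = 1.504 minute⁻¹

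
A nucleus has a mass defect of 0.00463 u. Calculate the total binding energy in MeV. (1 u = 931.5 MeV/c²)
B.E. = Δm × 931.5 = 4.313 MeV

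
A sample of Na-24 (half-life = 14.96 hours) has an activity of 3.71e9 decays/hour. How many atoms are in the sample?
N = A/λ = 8.007e10 atoms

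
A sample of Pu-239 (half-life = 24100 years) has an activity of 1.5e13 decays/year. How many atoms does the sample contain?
N = A/λ = 5.215e17 atoms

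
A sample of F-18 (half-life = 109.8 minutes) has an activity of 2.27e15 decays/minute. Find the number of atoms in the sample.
N = A/λ = 3.596e17 atoms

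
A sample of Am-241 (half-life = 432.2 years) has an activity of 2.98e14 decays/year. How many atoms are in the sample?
N = A/λ = 1.858e17 atoms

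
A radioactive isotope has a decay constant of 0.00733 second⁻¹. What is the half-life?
t½ = ln(2)/λ = 94.56 seconds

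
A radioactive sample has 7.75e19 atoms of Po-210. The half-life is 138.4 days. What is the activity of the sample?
A = λN = 3.881e17 decays/day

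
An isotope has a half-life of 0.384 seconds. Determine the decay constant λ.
λ = ln(2)/t½ = 1.805 second⁻¹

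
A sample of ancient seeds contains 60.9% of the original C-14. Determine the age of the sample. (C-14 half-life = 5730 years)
Age = t½ × log₂(1/ratio) = 4100 years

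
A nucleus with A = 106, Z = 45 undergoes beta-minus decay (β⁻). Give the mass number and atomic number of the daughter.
Daughter: A = 106, Z = 46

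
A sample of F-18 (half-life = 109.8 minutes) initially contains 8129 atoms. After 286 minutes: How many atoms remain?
N = N₀(1/2)^(t/t½) = 1336 atoms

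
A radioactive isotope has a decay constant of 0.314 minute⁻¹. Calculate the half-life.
t½ = ln(2)/λ = 2.207 minutes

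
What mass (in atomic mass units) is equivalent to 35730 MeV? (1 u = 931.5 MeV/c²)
m = E/c² = 38.36 u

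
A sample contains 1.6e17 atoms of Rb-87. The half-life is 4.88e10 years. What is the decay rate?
A = λN = 2.273e6 decays/year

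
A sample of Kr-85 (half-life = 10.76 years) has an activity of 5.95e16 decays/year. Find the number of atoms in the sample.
N = A/λ = 9.236e17 atoms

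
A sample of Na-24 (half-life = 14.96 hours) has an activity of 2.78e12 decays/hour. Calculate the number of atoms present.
N = A/λ = 6e13 atoms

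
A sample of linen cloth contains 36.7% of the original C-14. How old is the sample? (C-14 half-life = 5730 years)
Age = t½ × log₂(1/ratio) = 8286 years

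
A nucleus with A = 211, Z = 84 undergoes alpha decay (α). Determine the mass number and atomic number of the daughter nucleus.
Daughter: A = 207, Z = 82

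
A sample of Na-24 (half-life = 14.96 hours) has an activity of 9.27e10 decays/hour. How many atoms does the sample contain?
N = A/λ = 2.001e12 atoms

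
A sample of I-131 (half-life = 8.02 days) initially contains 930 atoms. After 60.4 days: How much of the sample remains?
N = N₀(1/2)^(t/t½) = 5.028 atoms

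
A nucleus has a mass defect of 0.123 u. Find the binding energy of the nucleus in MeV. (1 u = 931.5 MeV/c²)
B.E. = Δm × 931.5 = 114.6 MeV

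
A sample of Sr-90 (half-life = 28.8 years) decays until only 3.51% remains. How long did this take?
t = t½ × log₂(N₀/N) = 139.2 years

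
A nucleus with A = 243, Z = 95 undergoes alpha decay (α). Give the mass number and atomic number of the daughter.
Daughter: A = 239, Z = 93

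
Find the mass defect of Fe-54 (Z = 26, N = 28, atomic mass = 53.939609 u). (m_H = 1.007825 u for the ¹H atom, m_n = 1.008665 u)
Δm = Z·m_H + N·m_n − M = 0.5065 u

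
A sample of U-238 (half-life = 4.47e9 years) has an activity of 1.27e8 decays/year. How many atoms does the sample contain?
N = A/λ = 8.19e17 atoms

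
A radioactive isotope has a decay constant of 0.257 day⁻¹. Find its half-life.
t½ = ln(2)/λ = 2.697 days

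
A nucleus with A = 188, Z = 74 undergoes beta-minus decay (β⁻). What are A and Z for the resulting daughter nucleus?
Daughter: A = 188, Z = 75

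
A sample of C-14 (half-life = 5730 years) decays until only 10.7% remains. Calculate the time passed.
t = t½ × log₂(N₀/N) = 18480 years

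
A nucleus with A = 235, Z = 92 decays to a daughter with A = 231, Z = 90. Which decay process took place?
ΔA = -4, ΔZ = -2 ⇒ alpha decay (α)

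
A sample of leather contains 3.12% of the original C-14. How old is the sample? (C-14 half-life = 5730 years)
Age = t½ × log₂(1/ratio) = 28660 years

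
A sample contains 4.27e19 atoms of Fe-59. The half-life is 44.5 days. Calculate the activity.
A = λN = 6.651e17 decays/day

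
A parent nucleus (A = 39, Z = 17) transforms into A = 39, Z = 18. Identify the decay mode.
ΔA = 0, ΔZ = +1 ⇒ beta-minus decay (β⁻)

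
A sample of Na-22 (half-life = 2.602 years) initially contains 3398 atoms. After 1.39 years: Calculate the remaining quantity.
N = N₀(1/2)^(t/t½) = 2346 atoms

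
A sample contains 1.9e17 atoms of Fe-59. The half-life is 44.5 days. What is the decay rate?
A = λN = 2.96e15 decays/day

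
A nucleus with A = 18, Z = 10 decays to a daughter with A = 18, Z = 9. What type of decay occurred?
ΔA = 0, ΔZ = -1 ⇒ beta-plus decay (β⁺) or electron capture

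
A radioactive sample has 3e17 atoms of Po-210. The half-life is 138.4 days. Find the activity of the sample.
A = λN = 1.502e15 decays/day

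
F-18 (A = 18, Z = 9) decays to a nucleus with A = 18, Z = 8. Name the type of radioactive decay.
ΔA = 0, ΔZ = -1 ⇒ beta-plus decay (β⁺) or electron capture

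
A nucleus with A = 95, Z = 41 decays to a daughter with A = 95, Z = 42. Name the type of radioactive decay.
ΔA = 0, ΔZ = +1 ⇒ beta-minus decay (β⁻)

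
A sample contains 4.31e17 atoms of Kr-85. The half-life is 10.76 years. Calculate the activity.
A = λN = 2.776e16 decays/year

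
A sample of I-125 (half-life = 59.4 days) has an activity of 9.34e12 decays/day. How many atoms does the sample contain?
N = A/λ = 8.004e14 atoms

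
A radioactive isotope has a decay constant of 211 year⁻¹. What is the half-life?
t½ = ln(2)/λ = 0.003285 years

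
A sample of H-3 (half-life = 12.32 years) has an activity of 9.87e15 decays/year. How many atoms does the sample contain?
N = A/λ = 1.754e17 atoms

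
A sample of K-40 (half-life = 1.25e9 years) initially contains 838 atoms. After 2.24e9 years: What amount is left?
N = N₀(1/2)^(t/t½) = 242 atoms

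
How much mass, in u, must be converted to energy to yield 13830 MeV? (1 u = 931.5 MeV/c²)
m = E/c² = 14.85 u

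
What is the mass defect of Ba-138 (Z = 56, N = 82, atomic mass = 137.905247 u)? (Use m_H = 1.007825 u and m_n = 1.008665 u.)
Δm = Z·m_H + N·m_n − M = 1.243 u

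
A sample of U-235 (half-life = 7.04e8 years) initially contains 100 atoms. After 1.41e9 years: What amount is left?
N = N₀(1/2)^(t/t½) = 24.95 atoms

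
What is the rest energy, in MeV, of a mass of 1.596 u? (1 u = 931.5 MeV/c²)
E = mc² = 1487 MeV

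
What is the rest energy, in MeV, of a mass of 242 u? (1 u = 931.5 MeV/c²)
E = mc² = 2.254e5 MeV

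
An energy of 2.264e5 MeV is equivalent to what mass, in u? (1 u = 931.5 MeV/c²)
m = E/c² = 243 u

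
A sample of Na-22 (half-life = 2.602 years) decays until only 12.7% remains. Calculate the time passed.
t = t½ × log₂(N₀/N) = 7.746 years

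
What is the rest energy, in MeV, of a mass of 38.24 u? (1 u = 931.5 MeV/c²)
E = mc² = 35620 MeV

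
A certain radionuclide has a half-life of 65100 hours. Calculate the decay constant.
λ = ln(2)/t½ = 1.065e-5 hour⁻¹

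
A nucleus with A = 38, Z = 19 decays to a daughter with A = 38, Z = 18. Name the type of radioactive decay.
ΔA = 0, ΔZ = -1 ⇒ beta-plus decay (β⁺) or electron capture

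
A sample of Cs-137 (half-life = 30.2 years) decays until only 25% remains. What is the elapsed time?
t = t½ × log₂(N₀/N) = 60.4 years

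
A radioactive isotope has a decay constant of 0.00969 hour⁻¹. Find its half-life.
t½ = ln(2)/λ = 71.53 hours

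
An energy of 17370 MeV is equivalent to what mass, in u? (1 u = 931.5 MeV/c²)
m = E/c² = 18.65 u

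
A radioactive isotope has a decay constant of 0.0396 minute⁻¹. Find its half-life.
t½ = ln(2)/λ = 17.5 minutes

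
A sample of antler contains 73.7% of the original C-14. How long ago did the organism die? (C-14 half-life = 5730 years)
Age = t½ × log₂(1/ratio) = 2523 years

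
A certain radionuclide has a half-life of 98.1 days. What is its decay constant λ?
λ = ln(2)/t½ = 0.007066 day⁻¹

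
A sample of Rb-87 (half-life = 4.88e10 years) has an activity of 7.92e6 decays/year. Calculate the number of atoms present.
N = A/λ = 5.576e17 atoms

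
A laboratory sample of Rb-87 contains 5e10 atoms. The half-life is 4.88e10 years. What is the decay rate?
A = λN = 0.7102 decays/year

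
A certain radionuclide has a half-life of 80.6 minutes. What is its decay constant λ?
λ = ln(2)/t½ = 0.0086 minute⁻¹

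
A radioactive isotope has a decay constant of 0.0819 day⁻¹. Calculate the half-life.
t½ = ln(2)/λ = 8.463 days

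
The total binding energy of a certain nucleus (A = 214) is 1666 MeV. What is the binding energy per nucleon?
B.E./A = 1666/214 = 7.785 MeV/nucleon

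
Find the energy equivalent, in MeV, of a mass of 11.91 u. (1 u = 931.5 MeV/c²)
E = mc² = 11090 MeV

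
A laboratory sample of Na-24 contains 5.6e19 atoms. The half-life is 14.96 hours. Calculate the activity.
A = λN = 2.595e18 decays/hour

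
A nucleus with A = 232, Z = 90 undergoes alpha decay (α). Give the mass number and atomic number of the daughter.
Daughter: A = 228, Z = 88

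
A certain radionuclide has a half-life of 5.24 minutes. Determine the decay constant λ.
λ = ln(2)/t½ = 0.1323 minute⁻¹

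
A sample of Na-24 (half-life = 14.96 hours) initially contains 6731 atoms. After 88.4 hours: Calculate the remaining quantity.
N = N₀(1/2)^(t/t½) = 112 atoms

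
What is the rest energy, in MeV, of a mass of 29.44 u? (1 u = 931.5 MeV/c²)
E = mc² = 27420 MeV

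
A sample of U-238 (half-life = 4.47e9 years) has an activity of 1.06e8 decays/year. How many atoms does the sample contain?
N = A/λ = 6.836e17 atoms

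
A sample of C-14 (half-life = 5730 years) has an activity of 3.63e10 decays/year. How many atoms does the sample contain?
N = A/λ = 3.001e14 atoms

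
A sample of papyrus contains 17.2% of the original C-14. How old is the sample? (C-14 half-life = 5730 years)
Age = t½ × log₂(1/ratio) = 14550 years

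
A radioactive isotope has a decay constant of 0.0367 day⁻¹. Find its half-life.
t½ = ln(2)/λ = 18.89 days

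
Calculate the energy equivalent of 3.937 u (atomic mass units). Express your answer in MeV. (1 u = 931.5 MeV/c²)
E = mc² = 3667 MeV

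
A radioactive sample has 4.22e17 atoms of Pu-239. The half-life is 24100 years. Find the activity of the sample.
A = λN = 1.214e13 decays/year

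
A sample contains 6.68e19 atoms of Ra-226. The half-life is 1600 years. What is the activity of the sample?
A = λN = 2.894e16 decays/year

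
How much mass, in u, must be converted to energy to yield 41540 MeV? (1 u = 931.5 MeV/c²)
m = E/c² = 44.59 u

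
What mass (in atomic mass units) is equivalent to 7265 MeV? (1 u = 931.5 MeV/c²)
m = E/c² = 7.799 u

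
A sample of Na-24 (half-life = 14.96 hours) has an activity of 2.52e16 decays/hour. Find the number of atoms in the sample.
N = A/λ = 5.439e17 atoms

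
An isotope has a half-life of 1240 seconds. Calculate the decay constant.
λ = ln(2)/t½ = 5.59e-4 second⁻¹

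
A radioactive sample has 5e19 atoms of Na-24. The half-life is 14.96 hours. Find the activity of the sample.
A = λN = 2.317e18 decays/hour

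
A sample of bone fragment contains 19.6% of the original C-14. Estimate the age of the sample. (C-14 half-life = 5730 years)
Age = t½ × log₂(1/ratio) = 13470 years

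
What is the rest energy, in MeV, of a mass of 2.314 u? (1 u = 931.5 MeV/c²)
E = mc² = 2155 MeV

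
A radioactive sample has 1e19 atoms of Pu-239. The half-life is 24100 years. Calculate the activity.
A = λN = 2.876e14 decays/year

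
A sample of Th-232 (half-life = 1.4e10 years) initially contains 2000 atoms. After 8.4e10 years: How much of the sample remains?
N = N₀(1/2)^(t/t½) = 31.25 atoms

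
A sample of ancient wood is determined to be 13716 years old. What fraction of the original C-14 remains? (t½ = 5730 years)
N/N₀ = (1/2)^(t/t½) = 0.1903 = 19%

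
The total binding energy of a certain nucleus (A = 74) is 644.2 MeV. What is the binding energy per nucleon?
B.E./A = 644.2/74 = 8.705 MeV/nucleon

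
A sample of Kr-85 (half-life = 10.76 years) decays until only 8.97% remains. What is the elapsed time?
t = t½ × log₂(N₀/N) = 37.43 years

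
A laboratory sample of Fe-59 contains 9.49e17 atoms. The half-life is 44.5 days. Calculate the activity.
A = λN = 1.478e16 decays/day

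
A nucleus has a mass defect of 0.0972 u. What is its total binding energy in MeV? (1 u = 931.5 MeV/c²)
B.E. = Δm × 931.5 = 90.54 MeV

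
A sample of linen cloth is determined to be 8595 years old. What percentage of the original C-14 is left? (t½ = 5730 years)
N/N₀ = (1/2)^(t/t½) = 0.3536 = 35.4%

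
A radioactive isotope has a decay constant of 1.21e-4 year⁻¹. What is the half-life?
t½ = ln(2)/λ = 5728 years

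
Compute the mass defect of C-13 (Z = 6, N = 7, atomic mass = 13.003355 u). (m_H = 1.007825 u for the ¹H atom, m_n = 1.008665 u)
Δm = Z·m_H + N·m_n − M = 0.1043 u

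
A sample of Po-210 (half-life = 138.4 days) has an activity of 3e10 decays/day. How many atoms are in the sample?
N = A/λ = 5.99e12 atoms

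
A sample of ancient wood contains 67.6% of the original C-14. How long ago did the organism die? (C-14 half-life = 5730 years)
Age = t½ × log₂(1/ratio) = 3237 years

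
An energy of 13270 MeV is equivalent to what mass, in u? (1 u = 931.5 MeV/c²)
m = E/c² = 14.25 u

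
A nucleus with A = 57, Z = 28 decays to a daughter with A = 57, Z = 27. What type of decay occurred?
ΔA = 0, ΔZ = -1 ⇒ beta-plus decay (β⁺) or electron capture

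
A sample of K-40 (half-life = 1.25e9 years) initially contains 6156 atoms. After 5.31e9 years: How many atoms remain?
N = N₀(1/2)^(t/t½) = 324 atoms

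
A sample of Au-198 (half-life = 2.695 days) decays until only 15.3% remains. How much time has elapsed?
t = t½ × log₂(N₀/N) = 7.299 days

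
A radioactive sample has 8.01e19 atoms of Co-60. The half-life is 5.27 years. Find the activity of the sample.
A = λN = 1.054e19 decays/year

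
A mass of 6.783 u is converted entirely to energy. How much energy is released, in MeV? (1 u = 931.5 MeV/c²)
E = mc² = 6318 MeV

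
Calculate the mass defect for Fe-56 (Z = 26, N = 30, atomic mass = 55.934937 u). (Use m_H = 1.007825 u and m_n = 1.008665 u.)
Δm = Z·m_H + N·m_n − M = 0.5285 u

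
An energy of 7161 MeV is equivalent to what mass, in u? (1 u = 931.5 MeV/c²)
m = E/c² = 7.688 u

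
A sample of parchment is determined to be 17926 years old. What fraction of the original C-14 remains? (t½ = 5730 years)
N/N₀ = (1/2)^(t/t½) = 0.1144 = 11.4%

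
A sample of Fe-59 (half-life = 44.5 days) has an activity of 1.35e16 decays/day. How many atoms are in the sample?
N = A/λ = 8.667e17 atoms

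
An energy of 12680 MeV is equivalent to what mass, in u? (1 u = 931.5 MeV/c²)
m = E/c² = 13.61 u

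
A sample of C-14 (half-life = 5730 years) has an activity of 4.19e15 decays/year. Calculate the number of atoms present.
N = A/λ = 3.464e19 atoms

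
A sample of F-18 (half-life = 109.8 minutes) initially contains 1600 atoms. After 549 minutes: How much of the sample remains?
N = N₀(1/2)^(t/t½) = 50 atoms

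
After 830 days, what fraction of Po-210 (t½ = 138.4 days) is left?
N/N₀ = (1/2)^(t/t½) = 0.01566 = 1.57%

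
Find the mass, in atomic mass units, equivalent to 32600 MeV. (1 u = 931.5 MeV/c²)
m = E/c² = 35 u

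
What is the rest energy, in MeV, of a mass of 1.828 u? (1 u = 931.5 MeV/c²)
E = mc² = 1703 MeV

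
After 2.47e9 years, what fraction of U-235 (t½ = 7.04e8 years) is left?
N/N₀ = (1/2)^(t/t½) = 0.08787 = 8.79%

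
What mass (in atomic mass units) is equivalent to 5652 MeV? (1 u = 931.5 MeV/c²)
m = E/c² = 6.068 u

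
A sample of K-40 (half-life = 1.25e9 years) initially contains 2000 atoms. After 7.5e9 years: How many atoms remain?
N = N₀(1/2)^(t/t½) = 31.25 atoms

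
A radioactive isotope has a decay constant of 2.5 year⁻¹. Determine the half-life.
t½ = ln(2)/λ = 0.2773 years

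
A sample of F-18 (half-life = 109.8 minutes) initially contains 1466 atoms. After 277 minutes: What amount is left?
N = N₀(1/2)^(t/t½) = 255.1 atoms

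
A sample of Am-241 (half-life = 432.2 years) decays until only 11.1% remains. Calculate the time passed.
t = t½ × log₂(N₀/N) = 1371 years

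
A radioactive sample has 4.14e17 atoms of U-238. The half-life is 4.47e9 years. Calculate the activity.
A = λN = 6.42e7 decays/year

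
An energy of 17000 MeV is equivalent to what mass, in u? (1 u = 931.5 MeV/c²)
m = E/c² = 18.25 u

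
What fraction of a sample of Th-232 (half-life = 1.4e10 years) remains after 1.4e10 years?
N/N₀ = (1/2)^(t/t½) = 0.5 = 50%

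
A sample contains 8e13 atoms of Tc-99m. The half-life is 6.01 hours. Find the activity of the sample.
A = λN = 9.227e12 decays/hour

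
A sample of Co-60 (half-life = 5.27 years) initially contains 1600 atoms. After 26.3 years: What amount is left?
N = N₀(1/2)^(t/t½) = 50.33 atoms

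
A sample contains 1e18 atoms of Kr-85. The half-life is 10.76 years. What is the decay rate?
A = λN = 6.442e16 decays/year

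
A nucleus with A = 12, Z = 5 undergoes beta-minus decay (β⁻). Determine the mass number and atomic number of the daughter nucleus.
Daughter: A = 12, Z = 6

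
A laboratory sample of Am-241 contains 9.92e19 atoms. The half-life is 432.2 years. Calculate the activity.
A = λN = 1.591e17 decays/year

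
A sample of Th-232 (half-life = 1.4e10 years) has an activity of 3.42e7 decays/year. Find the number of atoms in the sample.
N = A/λ = 6.908e17 atoms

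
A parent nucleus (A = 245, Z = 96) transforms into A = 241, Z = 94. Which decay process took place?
ΔA = -4, ΔZ = -2 ⇒ alpha decay (α)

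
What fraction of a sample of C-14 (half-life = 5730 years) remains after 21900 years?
N/N₀ = (1/2)^(t/t½) = 0.07071 = 7.07%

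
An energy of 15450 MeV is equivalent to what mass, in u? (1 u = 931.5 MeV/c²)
m = E/c² = 16.59 u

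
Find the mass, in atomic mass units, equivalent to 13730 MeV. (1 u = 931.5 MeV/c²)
m = E/c² = 14.74 u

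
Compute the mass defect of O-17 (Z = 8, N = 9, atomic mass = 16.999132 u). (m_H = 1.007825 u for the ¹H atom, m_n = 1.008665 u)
Δm = Z·m_H + N·m_n − M = 0.1415 u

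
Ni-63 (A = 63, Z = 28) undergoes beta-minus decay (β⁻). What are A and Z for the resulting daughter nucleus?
Daughter: A = 63, Z = 29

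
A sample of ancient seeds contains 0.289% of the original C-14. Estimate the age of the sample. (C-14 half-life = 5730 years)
Age = t½ × log₂(1/ratio) = 48330 years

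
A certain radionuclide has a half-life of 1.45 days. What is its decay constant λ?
λ = ln(2)/t½ = 0.478 day⁻¹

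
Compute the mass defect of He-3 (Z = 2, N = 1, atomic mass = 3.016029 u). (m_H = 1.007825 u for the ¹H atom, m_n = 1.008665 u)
Δm = Z·m_H + N·m_n − M = 0.008286 u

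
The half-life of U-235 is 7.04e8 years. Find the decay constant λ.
λ = ln(2)/t½ = 9.846e-10 year⁻¹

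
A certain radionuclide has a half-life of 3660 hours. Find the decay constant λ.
λ = ln(2)/t½ = 1.894e-4 hour⁻¹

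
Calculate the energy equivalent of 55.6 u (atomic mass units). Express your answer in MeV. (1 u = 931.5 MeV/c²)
E = mc² = 51790 MeV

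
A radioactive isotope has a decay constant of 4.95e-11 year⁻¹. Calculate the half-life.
t½ = ln(2)/λ = 1.4e10 years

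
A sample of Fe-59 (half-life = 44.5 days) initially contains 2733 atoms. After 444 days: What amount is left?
N = N₀(1/2)^(t/t½) = 2.711 atoms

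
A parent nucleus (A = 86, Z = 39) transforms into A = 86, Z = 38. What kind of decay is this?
ΔA = 0, ΔZ = -1 ⇒ beta-plus decay (β⁺) or electron capture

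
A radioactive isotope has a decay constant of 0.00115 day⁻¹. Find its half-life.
t½ = ln(2)/λ = 602.7 days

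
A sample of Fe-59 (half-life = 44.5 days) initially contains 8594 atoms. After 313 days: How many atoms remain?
N = N₀(1/2)^(t/t½) = 65.59 atoms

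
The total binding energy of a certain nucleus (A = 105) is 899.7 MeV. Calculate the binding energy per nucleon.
B.E./A = 899.7/105 = 8.569 MeV/nucleon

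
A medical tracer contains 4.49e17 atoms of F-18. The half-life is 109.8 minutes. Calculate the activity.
A = λN = 2.834e15 decays/minute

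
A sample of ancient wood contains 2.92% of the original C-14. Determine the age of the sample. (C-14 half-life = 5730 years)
Age = t½ × log₂(1/ratio) = 29210 years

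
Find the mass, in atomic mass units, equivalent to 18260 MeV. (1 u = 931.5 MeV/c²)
m = E/c² = 19.6 u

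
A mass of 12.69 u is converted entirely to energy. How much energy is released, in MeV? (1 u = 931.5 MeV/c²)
E = mc² = 11820 MeV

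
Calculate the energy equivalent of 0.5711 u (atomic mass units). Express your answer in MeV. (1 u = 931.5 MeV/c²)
E = mc² = 532 MeV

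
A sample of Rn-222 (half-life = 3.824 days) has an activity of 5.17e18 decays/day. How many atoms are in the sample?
N = A/λ = 2.852e19 atoms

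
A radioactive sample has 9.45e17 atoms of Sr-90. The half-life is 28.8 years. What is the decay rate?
A = λN = 2.274e16 decays/year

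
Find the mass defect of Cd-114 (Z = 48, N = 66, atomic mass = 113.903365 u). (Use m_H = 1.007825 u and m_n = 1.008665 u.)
Δm = Z·m_H + N·m_n − M = 1.044 u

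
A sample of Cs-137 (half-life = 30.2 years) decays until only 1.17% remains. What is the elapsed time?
t = t½ × log₂(N₀/N) = 193.8 years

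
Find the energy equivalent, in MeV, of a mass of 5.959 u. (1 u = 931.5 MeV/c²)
E = mc² = 5551 MeV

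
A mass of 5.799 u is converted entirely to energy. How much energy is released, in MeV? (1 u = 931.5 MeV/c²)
E = mc² = 5402 MeV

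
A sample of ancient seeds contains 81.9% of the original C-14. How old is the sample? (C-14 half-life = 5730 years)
Age = t½ × log₂(1/ratio) = 1651 years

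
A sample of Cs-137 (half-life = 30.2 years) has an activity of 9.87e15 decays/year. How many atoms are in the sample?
N = A/λ = 4.3e17 atoms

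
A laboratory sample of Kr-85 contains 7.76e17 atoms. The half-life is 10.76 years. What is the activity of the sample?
A = λN = 4.999e16 decays/year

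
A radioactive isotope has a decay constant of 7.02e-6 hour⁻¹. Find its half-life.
t½ = ln(2)/λ = 98740 hours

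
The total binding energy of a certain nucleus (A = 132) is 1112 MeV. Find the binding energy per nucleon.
B.E./A = 1112/132 = 8.424 MeV/nucleon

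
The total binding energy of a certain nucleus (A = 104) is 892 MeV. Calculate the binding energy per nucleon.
B.E./A = 892/104 = 8.577 MeV/nucleon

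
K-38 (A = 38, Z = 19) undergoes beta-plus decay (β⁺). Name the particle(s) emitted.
β⁺: positron (e⁺) + neutrino (νₑ)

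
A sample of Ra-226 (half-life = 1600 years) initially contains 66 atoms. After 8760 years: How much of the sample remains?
N = N₀(1/2)^(t/t½) = 1.484 atoms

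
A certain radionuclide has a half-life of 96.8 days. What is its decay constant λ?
λ = ln(2)/t½ = 0.007161 day⁻¹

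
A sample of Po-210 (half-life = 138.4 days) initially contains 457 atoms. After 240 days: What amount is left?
N = N₀(1/2)^(t/t½) = 137.4 atoms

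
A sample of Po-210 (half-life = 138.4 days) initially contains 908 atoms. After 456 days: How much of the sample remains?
N = N₀(1/2)^(t/t½) = 92.52 atoms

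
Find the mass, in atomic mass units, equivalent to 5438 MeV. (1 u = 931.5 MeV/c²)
m = E/c² = 5.838 u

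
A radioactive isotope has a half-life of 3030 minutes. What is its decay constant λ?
λ = ln(2)/t½ = 2.288e-4 minute⁻¹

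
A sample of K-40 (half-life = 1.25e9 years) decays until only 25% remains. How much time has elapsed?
t = t½ × log₂(N₀/N) = 2.5e9 years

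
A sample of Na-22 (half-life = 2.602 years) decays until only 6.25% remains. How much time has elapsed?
t = t½ × log₂(N₀/N) = 10.41 years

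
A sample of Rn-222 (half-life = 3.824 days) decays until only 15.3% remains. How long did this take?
t = t½ × log₂(N₀/N) = 10.36 days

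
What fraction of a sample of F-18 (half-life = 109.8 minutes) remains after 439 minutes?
N/N₀ = (1/2)^(t/t½) = 0.06258 = 6.26%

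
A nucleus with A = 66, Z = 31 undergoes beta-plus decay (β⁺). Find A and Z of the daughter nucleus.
Daughter: A = 66, Z = 30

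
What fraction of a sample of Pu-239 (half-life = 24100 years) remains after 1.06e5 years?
N/N₀ = (1/2)^(t/t½) = 0.04742 = 4.74%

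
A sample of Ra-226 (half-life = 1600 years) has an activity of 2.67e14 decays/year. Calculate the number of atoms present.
N = A/λ = 6.163e17 atoms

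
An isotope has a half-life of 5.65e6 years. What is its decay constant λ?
λ = ln(2)/t½ = 1.227e-7 year⁻¹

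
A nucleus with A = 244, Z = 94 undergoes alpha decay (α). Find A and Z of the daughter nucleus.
Daughter: A = 240, Z = 92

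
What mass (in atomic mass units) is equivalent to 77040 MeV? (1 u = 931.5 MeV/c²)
m = E/c² = 82.71 u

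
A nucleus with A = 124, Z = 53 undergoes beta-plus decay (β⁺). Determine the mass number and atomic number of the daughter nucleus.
Daughter: A = 124, Z = 52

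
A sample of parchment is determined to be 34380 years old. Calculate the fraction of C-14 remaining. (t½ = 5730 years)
N/N₀ = (1/2)^(t/t½) = 0.01562 = 1.56%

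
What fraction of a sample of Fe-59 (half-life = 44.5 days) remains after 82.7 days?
N/N₀ = (1/2)^(t/t½) = 0.2758 = 27.6%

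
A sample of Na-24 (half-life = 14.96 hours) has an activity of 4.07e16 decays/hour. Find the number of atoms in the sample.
N = A/λ = 8.784e17 atoms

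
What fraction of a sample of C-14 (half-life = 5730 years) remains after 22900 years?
N/N₀ = (1/2)^(t/t½) = 0.06265 = 6.27%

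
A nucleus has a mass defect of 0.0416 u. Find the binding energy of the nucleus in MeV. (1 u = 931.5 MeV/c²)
B.E. = Δm × 931.5 = 38.75 MeV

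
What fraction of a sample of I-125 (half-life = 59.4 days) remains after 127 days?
N/N₀ = (1/2)^(t/t½) = 0.2272 = 22.7%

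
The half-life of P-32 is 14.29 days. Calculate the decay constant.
λ = ln(2)/t½ = 0.04851 day⁻¹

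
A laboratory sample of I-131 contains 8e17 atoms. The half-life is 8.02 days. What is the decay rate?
A = λN = 6.914e16 decays/day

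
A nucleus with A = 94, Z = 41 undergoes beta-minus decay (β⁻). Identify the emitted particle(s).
β⁻: electron (e⁻) + antineutrino (ν̄ₑ)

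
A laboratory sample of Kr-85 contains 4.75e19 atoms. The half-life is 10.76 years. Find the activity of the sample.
A = λN = 3.06e18 decays/year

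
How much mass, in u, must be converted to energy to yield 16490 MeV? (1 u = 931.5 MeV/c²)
m = E/c² = 17.7 u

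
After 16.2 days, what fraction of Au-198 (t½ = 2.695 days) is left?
N/N₀ = (1/2)^(t/t½) = 0.0155 = 1.55%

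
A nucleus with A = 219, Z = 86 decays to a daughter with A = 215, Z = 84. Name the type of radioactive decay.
ΔA = -4, ΔZ = -2 ⇒ alpha decay (α)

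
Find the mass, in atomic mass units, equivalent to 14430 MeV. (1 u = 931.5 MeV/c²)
m = E/c² = 15.49 u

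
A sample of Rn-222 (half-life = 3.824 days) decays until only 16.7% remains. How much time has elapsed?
t = t½ × log₂(N₀/N) = 9.874 days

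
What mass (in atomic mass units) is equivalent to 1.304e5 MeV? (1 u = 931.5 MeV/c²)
m = E/c² = 140 u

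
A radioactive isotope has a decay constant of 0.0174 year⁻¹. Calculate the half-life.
t½ = ln(2)/λ = 39.84 years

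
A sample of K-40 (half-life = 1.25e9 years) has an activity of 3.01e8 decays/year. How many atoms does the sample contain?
N = A/λ = 5.428e17 atoms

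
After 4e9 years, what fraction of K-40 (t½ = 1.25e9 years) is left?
N/N₀ = (1/2)^(t/t½) = 0.1088 = 10.9%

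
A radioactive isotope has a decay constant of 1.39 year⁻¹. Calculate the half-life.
t½ = ln(2)/λ = 0.4987 years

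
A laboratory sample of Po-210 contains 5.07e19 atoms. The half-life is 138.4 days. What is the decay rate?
A = λN = 2.539e17 decays/day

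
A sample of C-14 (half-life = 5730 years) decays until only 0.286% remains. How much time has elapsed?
t = t½ × log₂(N₀/N) = 48420 years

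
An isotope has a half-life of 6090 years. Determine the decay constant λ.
λ = ln(2)/t½ = 1.138e-4 year⁻¹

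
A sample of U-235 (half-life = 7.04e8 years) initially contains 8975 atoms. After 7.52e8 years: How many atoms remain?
N = N₀(1/2)^(t/t½) = 4280 atoms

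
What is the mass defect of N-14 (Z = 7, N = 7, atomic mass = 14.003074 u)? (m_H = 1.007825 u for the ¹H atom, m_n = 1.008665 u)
Δm = Z·m_H + N·m_n − M = 0.1124 u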